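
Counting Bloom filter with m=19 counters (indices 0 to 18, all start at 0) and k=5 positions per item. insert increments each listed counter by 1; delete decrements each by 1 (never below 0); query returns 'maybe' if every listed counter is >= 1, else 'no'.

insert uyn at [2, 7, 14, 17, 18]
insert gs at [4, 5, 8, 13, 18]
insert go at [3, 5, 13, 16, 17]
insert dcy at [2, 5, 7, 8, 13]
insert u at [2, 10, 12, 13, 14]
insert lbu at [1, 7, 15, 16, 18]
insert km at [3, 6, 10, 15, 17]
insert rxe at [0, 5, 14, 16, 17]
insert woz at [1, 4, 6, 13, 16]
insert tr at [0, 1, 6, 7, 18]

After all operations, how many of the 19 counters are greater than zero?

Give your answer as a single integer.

Step 1: insert uyn at [2, 7, 14, 17, 18] -> counters=[0,0,1,0,0,0,0,1,0,0,0,0,0,0,1,0,0,1,1]
Step 2: insert gs at [4, 5, 8, 13, 18] -> counters=[0,0,1,0,1,1,0,1,1,0,0,0,0,1,1,0,0,1,2]
Step 3: insert go at [3, 5, 13, 16, 17] -> counters=[0,0,1,1,1,2,0,1,1,0,0,0,0,2,1,0,1,2,2]
Step 4: insert dcy at [2, 5, 7, 8, 13] -> counters=[0,0,2,1,1,3,0,2,2,0,0,0,0,3,1,0,1,2,2]
Step 5: insert u at [2, 10, 12, 13, 14] -> counters=[0,0,3,1,1,3,0,2,2,0,1,0,1,4,2,0,1,2,2]
Step 6: insert lbu at [1, 7, 15, 16, 18] -> counters=[0,1,3,1,1,3,0,3,2,0,1,0,1,4,2,1,2,2,3]
Step 7: insert km at [3, 6, 10, 15, 17] -> counters=[0,1,3,2,1,3,1,3,2,0,2,0,1,4,2,2,2,3,3]
Step 8: insert rxe at [0, 5, 14, 16, 17] -> counters=[1,1,3,2,1,4,1,3,2,0,2,0,1,4,3,2,3,4,3]
Step 9: insert woz at [1, 4, 6, 13, 16] -> counters=[1,2,3,2,2,4,2,3,2,0,2,0,1,5,3,2,4,4,3]
Step 10: insert tr at [0, 1, 6, 7, 18] -> counters=[2,3,3,2,2,4,3,4,2,0,2,0,1,5,3,2,4,4,4]
Final counters=[2,3,3,2,2,4,3,4,2,0,2,0,1,5,3,2,4,4,4] -> 17 nonzero

Answer: 17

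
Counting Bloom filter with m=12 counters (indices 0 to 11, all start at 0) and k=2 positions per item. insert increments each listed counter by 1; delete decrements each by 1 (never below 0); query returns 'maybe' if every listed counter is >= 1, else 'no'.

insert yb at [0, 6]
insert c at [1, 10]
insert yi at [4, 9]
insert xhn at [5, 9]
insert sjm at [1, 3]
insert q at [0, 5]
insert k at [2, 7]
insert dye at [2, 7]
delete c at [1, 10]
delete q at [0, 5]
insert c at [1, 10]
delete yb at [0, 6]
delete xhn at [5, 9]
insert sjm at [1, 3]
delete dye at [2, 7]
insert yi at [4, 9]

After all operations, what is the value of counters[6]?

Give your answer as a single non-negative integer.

Answer: 0

Derivation:
Step 1: insert yb at [0, 6] -> counters=[1,0,0,0,0,0,1,0,0,0,0,0]
Step 2: insert c at [1, 10] -> counters=[1,1,0,0,0,0,1,0,0,0,1,0]
Step 3: insert yi at [4, 9] -> counters=[1,1,0,0,1,0,1,0,0,1,1,0]
Step 4: insert xhn at [5, 9] -> counters=[1,1,0,0,1,1,1,0,0,2,1,0]
Step 5: insert sjm at [1, 3] -> counters=[1,2,0,1,1,1,1,0,0,2,1,0]
Step 6: insert q at [0, 5] -> counters=[2,2,0,1,1,2,1,0,0,2,1,0]
Step 7: insert k at [2, 7] -> counters=[2,2,1,1,1,2,1,1,0,2,1,0]
Step 8: insert dye at [2, 7] -> counters=[2,2,2,1,1,2,1,2,0,2,1,0]
Step 9: delete c at [1, 10] -> counters=[2,1,2,1,1,2,1,2,0,2,0,0]
Step 10: delete q at [0, 5] -> counters=[1,1,2,1,1,1,1,2,0,2,0,0]
Step 11: insert c at [1, 10] -> counters=[1,2,2,1,1,1,1,2,0,2,1,0]
Step 12: delete yb at [0, 6] -> counters=[0,2,2,1,1,1,0,2,0,2,1,0]
Step 13: delete xhn at [5, 9] -> counters=[0,2,2,1,1,0,0,2,0,1,1,0]
Step 14: insert sjm at [1, 3] -> counters=[0,3,2,2,1,0,0,2,0,1,1,0]
Step 15: delete dye at [2, 7] -> counters=[0,3,1,2,1,0,0,1,0,1,1,0]
Step 16: insert yi at [4, 9] -> counters=[0,3,1,2,2,0,0,1,0,2,1,0]
Final counters=[0,3,1,2,2,0,0,1,0,2,1,0] -> counters[6]=0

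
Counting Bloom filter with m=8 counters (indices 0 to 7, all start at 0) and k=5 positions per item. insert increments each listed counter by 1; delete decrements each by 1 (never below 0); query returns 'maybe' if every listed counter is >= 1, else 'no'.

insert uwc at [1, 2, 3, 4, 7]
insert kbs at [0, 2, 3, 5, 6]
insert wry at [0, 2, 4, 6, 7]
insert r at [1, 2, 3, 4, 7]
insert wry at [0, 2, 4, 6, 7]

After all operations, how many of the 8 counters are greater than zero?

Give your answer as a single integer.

Step 1: insert uwc at [1, 2, 3, 4, 7] -> counters=[0,1,1,1,1,0,0,1]
Step 2: insert kbs at [0, 2, 3, 5, 6] -> counters=[1,1,2,2,1,1,1,1]
Step 3: insert wry at [0, 2, 4, 6, 7] -> counters=[2,1,3,2,2,1,2,2]
Step 4: insert r at [1, 2, 3, 4, 7] -> counters=[2,2,4,3,3,1,2,3]
Step 5: insert wry at [0, 2, 4, 6, 7] -> counters=[3,2,5,3,4,1,3,4]
Final counters=[3,2,5,3,4,1,3,4] -> 8 nonzero

Answer: 8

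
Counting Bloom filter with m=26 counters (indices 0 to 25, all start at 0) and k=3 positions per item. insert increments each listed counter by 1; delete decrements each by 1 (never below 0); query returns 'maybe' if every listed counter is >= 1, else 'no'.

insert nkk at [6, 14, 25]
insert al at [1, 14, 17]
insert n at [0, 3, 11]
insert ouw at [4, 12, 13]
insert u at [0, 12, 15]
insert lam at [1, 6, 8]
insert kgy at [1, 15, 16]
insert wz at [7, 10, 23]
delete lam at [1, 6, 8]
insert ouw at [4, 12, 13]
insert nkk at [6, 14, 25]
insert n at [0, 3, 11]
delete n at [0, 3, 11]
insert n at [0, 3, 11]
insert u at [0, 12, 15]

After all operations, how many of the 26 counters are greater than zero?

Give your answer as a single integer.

Step 1: insert nkk at [6, 14, 25] -> counters=[0,0,0,0,0,0,1,0,0,0,0,0,0,0,1,0,0,0,0,0,0,0,0,0,0,1]
Step 2: insert al at [1, 14, 17] -> counters=[0,1,0,0,0,0,1,0,0,0,0,0,0,0,2,0,0,1,0,0,0,0,0,0,0,1]
Step 3: insert n at [0, 3, 11] -> counters=[1,1,0,1,0,0,1,0,0,0,0,1,0,0,2,0,0,1,0,0,0,0,0,0,0,1]
Step 4: insert ouw at [4, 12, 13] -> counters=[1,1,0,1,1,0,1,0,0,0,0,1,1,1,2,0,0,1,0,0,0,0,0,0,0,1]
Step 5: insert u at [0, 12, 15] -> counters=[2,1,0,1,1,0,1,0,0,0,0,1,2,1,2,1,0,1,0,0,0,0,0,0,0,1]
Step 6: insert lam at [1, 6, 8] -> counters=[2,2,0,1,1,0,2,0,1,0,0,1,2,1,2,1,0,1,0,0,0,0,0,0,0,1]
Step 7: insert kgy at [1, 15, 16] -> counters=[2,3,0,1,1,0,2,0,1,0,0,1,2,1,2,2,1,1,0,0,0,0,0,0,0,1]
Step 8: insert wz at [7, 10, 23] -> counters=[2,3,0,1,1,0,2,1,1,0,1,1,2,1,2,2,1,1,0,0,0,0,0,1,0,1]
Step 9: delete lam at [1, 6, 8] -> counters=[2,2,0,1,1,0,1,1,0,0,1,1,2,1,2,2,1,1,0,0,0,0,0,1,0,1]
Step 10: insert ouw at [4, 12, 13] -> counters=[2,2,0,1,2,0,1,1,0,0,1,1,3,2,2,2,1,1,0,0,0,0,0,1,0,1]
Step 11: insert nkk at [6, 14, 25] -> counters=[2,2,0,1,2,0,2,1,0,0,1,1,3,2,3,2,1,1,0,0,0,0,0,1,0,2]
Step 12: insert n at [0, 3, 11] -> counters=[3,2,0,2,2,0,2,1,0,0,1,2,3,2,3,2,1,1,0,0,0,0,0,1,0,2]
Step 13: delete n at [0, 3, 11] -> counters=[2,2,0,1,2,0,2,1,0,0,1,1,3,2,3,2,1,1,0,0,0,0,0,1,0,2]
Step 14: insert n at [0, 3, 11] -> counters=[3,2,0,2,2,0,2,1,0,0,1,2,3,2,3,2,1,1,0,0,0,0,0,1,0,2]
Step 15: insert u at [0, 12, 15] -> counters=[4,2,0,2,2,0,2,1,0,0,1,2,4,2,3,3,1,1,0,0,0,0,0,1,0,2]
Final counters=[4,2,0,2,2,0,2,1,0,0,1,2,4,2,3,3,1,1,0,0,0,0,0,1,0,2] -> 16 nonzero

Answer: 16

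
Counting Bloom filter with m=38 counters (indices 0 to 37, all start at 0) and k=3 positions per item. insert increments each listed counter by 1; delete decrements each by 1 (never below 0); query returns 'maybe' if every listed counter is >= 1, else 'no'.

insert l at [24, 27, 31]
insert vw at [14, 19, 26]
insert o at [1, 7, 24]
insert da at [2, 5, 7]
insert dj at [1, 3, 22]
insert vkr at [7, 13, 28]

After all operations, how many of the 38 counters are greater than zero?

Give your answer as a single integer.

Answer: 14

Derivation:
Step 1: insert l at [24, 27, 31] -> counters=[0,0,0,0,0,0,0,0,0,0,0,0,0,0,0,0,0,0,0,0,0,0,0,0,1,0,0,1,0,0,0,1,0,0,0,0,0,0]
Step 2: insert vw at [14, 19, 26] -> counters=[0,0,0,0,0,0,0,0,0,0,0,0,0,0,1,0,0,0,0,1,0,0,0,0,1,0,1,1,0,0,0,1,0,0,0,0,0,0]
Step 3: insert o at [1, 7, 24] -> counters=[0,1,0,0,0,0,0,1,0,0,0,0,0,0,1,0,0,0,0,1,0,0,0,0,2,0,1,1,0,0,0,1,0,0,0,0,0,0]
Step 4: insert da at [2, 5, 7] -> counters=[0,1,1,0,0,1,0,2,0,0,0,0,0,0,1,0,0,0,0,1,0,0,0,0,2,0,1,1,0,0,0,1,0,0,0,0,0,0]
Step 5: insert dj at [1, 3, 22] -> counters=[0,2,1,1,0,1,0,2,0,0,0,0,0,0,1,0,0,0,0,1,0,0,1,0,2,0,1,1,0,0,0,1,0,0,0,0,0,0]
Step 6: insert vkr at [7, 13, 28] -> counters=[0,2,1,1,0,1,0,3,0,0,0,0,0,1,1,0,0,0,0,1,0,0,1,0,2,0,1,1,1,0,0,1,0,0,0,0,0,0]
Final counters=[0,2,1,1,0,1,0,3,0,0,0,0,0,1,1,0,0,0,0,1,0,0,1,0,2,0,1,1,1,0,0,1,0,0,0,0,0,0] -> 14 nonzero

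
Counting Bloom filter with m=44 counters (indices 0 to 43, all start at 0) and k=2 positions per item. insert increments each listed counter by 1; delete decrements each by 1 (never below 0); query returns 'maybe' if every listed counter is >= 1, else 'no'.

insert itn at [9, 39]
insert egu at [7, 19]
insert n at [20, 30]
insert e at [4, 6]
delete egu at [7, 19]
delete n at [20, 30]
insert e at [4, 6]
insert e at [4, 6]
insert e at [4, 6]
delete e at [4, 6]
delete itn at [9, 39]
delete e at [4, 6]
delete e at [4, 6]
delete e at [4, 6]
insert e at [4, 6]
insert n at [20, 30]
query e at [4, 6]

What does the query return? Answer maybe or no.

Step 1: insert itn at [9, 39] -> counters=[0,0,0,0,0,0,0,0,0,1,0,0,0,0,0,0,0,0,0,0,0,0,0,0,0,0,0,0,0,0,0,0,0,0,0,0,0,0,0,1,0,0,0,0]
Step 2: insert egu at [7, 19] -> counters=[0,0,0,0,0,0,0,1,0,1,0,0,0,0,0,0,0,0,0,1,0,0,0,0,0,0,0,0,0,0,0,0,0,0,0,0,0,0,0,1,0,0,0,0]
Step 3: insert n at [20, 30] -> counters=[0,0,0,0,0,0,0,1,0,1,0,0,0,0,0,0,0,0,0,1,1,0,0,0,0,0,0,0,0,0,1,0,0,0,0,0,0,0,0,1,0,0,0,0]
Step 4: insert e at [4, 6] -> counters=[0,0,0,0,1,0,1,1,0,1,0,0,0,0,0,0,0,0,0,1,1,0,0,0,0,0,0,0,0,0,1,0,0,0,0,0,0,0,0,1,0,0,0,0]
Step 5: delete egu at [7, 19] -> counters=[0,0,0,0,1,0,1,0,0,1,0,0,0,0,0,0,0,0,0,0,1,0,0,0,0,0,0,0,0,0,1,0,0,0,0,0,0,0,0,1,0,0,0,0]
Step 6: delete n at [20, 30] -> counters=[0,0,0,0,1,0,1,0,0,1,0,0,0,0,0,0,0,0,0,0,0,0,0,0,0,0,0,0,0,0,0,0,0,0,0,0,0,0,0,1,0,0,0,0]
Step 7: insert e at [4, 6] -> counters=[0,0,0,0,2,0,2,0,0,1,0,0,0,0,0,0,0,0,0,0,0,0,0,0,0,0,0,0,0,0,0,0,0,0,0,0,0,0,0,1,0,0,0,0]
Step 8: insert e at [4, 6] -> counters=[0,0,0,0,3,0,3,0,0,1,0,0,0,0,0,0,0,0,0,0,0,0,0,0,0,0,0,0,0,0,0,0,0,0,0,0,0,0,0,1,0,0,0,0]
Step 9: insert e at [4, 6] -> counters=[0,0,0,0,4,0,4,0,0,1,0,0,0,0,0,0,0,0,0,0,0,0,0,0,0,0,0,0,0,0,0,0,0,0,0,0,0,0,0,1,0,0,0,0]
Step 10: delete e at [4, 6] -> counters=[0,0,0,0,3,0,3,0,0,1,0,0,0,0,0,0,0,0,0,0,0,0,0,0,0,0,0,0,0,0,0,0,0,0,0,0,0,0,0,1,0,0,0,0]
Step 11: delete itn at [9, 39] -> counters=[0,0,0,0,3,0,3,0,0,0,0,0,0,0,0,0,0,0,0,0,0,0,0,0,0,0,0,0,0,0,0,0,0,0,0,0,0,0,0,0,0,0,0,0]
Step 12: delete e at [4, 6] -> counters=[0,0,0,0,2,0,2,0,0,0,0,0,0,0,0,0,0,0,0,0,0,0,0,0,0,0,0,0,0,0,0,0,0,0,0,0,0,0,0,0,0,0,0,0]
Step 13: delete e at [4, 6] -> counters=[0,0,0,0,1,0,1,0,0,0,0,0,0,0,0,0,0,0,0,0,0,0,0,0,0,0,0,0,0,0,0,0,0,0,0,0,0,0,0,0,0,0,0,0]
Step 14: delete e at [4, 6] -> counters=[0,0,0,0,0,0,0,0,0,0,0,0,0,0,0,0,0,0,0,0,0,0,0,0,0,0,0,0,0,0,0,0,0,0,0,0,0,0,0,0,0,0,0,0]
Step 15: insert e at [4, 6] -> counters=[0,0,0,0,1,0,1,0,0,0,0,0,0,0,0,0,0,0,0,0,0,0,0,0,0,0,0,0,0,0,0,0,0,0,0,0,0,0,0,0,0,0,0,0]
Step 16: insert n at [20, 30] -> counters=[0,0,0,0,1,0,1,0,0,0,0,0,0,0,0,0,0,0,0,0,1,0,0,0,0,0,0,0,0,0,1,0,0,0,0,0,0,0,0,0,0,0,0,0]
Query e: check counters[4]=1 counters[6]=1 -> maybe

Answer: maybe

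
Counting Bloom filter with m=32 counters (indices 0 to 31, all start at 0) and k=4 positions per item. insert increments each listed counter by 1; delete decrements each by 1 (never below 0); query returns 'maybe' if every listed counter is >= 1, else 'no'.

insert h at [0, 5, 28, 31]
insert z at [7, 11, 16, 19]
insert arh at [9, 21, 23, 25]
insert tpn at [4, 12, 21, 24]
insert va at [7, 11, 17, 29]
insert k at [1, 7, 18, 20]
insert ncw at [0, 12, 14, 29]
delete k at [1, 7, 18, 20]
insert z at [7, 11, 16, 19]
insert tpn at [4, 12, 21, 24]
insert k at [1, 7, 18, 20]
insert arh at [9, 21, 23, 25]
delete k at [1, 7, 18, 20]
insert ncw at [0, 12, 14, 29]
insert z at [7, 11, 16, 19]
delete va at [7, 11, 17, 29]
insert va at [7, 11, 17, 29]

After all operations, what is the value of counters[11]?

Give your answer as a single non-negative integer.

Answer: 4

Derivation:
Step 1: insert h at [0, 5, 28, 31] -> counters=[1,0,0,0,0,1,0,0,0,0,0,0,0,0,0,0,0,0,0,0,0,0,0,0,0,0,0,0,1,0,0,1]
Step 2: insert z at [7, 11, 16, 19] -> counters=[1,0,0,0,0,1,0,1,0,0,0,1,0,0,0,0,1,0,0,1,0,0,0,0,0,0,0,0,1,0,0,1]
Step 3: insert arh at [9, 21, 23, 25] -> counters=[1,0,0,0,0,1,0,1,0,1,0,1,0,0,0,0,1,0,0,1,0,1,0,1,0,1,0,0,1,0,0,1]
Step 4: insert tpn at [4, 12, 21, 24] -> counters=[1,0,0,0,1,1,0,1,0,1,0,1,1,0,0,0,1,0,0,1,0,2,0,1,1,1,0,0,1,0,0,1]
Step 5: insert va at [7, 11, 17, 29] -> counters=[1,0,0,0,1,1,0,2,0,1,0,2,1,0,0,0,1,1,0,1,0,2,0,1,1,1,0,0,1,1,0,1]
Step 6: insert k at [1, 7, 18, 20] -> counters=[1,1,0,0,1,1,0,3,0,1,0,2,1,0,0,0,1,1,1,1,1,2,0,1,1,1,0,0,1,1,0,1]
Step 7: insert ncw at [0, 12, 14, 29] -> counters=[2,1,0,0,1,1,0,3,0,1,0,2,2,0,1,0,1,1,1,1,1,2,0,1,1,1,0,0,1,2,0,1]
Step 8: delete k at [1, 7, 18, 20] -> counters=[2,0,0,0,1,1,0,2,0,1,0,2,2,0,1,0,1,1,0,1,0,2,0,1,1,1,0,0,1,2,0,1]
Step 9: insert z at [7, 11, 16, 19] -> counters=[2,0,0,0,1,1,0,3,0,1,0,3,2,0,1,0,2,1,0,2,0,2,0,1,1,1,0,0,1,2,0,1]
Step 10: insert tpn at [4, 12, 21, 24] -> counters=[2,0,0,0,2,1,0,3,0,1,0,3,3,0,1,0,2,1,0,2,0,3,0,1,2,1,0,0,1,2,0,1]
Step 11: insert k at [1, 7, 18, 20] -> counters=[2,1,0,0,2,1,0,4,0,1,0,3,3,0,1,0,2,1,1,2,1,3,0,1,2,1,0,0,1,2,0,1]
Step 12: insert arh at [9, 21, 23, 25] -> counters=[2,1,0,0,2,1,0,4,0,2,0,3,3,0,1,0,2,1,1,2,1,4,0,2,2,2,0,0,1,2,0,1]
Step 13: delete k at [1, 7, 18, 20] -> counters=[2,0,0,0,2,1,0,3,0,2,0,3,3,0,1,0,2,1,0,2,0,4,0,2,2,2,0,0,1,2,0,1]
Step 14: insert ncw at [0, 12, 14, 29] -> counters=[3,0,0,0,2,1,0,3,0,2,0,3,4,0,2,0,2,1,0,2,0,4,0,2,2,2,0,0,1,3,0,1]
Step 15: insert z at [7, 11, 16, 19] -> counters=[3,0,0,0,2,1,0,4,0,2,0,4,4,0,2,0,3,1,0,3,0,4,0,2,2,2,0,0,1,3,0,1]
Step 16: delete va at [7, 11, 17, 29] -> counters=[3,0,0,0,2,1,0,3,0,2,0,3,4,0,2,0,3,0,0,3,0,4,0,2,2,2,0,0,1,2,0,1]
Step 17: insert va at [7, 11, 17, 29] -> counters=[3,0,0,0,2,1,0,4,0,2,0,4,4,0,2,0,3,1,0,3,0,4,0,2,2,2,0,0,1,3,0,1]
Final counters=[3,0,0,0,2,1,0,4,0,2,0,4,4,0,2,0,3,1,0,3,0,4,0,2,2,2,0,0,1,3,0,1] -> counters[11]=4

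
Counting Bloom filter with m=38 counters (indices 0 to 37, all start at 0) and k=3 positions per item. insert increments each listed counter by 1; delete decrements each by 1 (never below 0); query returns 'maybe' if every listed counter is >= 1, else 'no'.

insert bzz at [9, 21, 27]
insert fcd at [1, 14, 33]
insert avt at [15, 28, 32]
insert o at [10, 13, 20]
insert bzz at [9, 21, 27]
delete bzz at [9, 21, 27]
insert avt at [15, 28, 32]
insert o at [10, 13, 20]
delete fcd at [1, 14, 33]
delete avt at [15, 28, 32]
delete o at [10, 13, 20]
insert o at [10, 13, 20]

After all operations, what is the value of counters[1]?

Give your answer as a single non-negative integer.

Step 1: insert bzz at [9, 21, 27] -> counters=[0,0,0,0,0,0,0,0,0,1,0,0,0,0,0,0,0,0,0,0,0,1,0,0,0,0,0,1,0,0,0,0,0,0,0,0,0,0]
Step 2: insert fcd at [1, 14, 33] -> counters=[0,1,0,0,0,0,0,0,0,1,0,0,0,0,1,0,0,0,0,0,0,1,0,0,0,0,0,1,0,0,0,0,0,1,0,0,0,0]
Step 3: insert avt at [15, 28, 32] -> counters=[0,1,0,0,0,0,0,0,0,1,0,0,0,0,1,1,0,0,0,0,0,1,0,0,0,0,0,1,1,0,0,0,1,1,0,0,0,0]
Step 4: insert o at [10, 13, 20] -> counters=[0,1,0,0,0,0,0,0,0,1,1,0,0,1,1,1,0,0,0,0,1,1,0,0,0,0,0,1,1,0,0,0,1,1,0,0,0,0]
Step 5: insert bzz at [9, 21, 27] -> counters=[0,1,0,0,0,0,0,0,0,2,1,0,0,1,1,1,0,0,0,0,1,2,0,0,0,0,0,2,1,0,0,0,1,1,0,0,0,0]
Step 6: delete bzz at [9, 21, 27] -> counters=[0,1,0,0,0,0,0,0,0,1,1,0,0,1,1,1,0,0,0,0,1,1,0,0,0,0,0,1,1,0,0,0,1,1,0,0,0,0]
Step 7: insert avt at [15, 28, 32] -> counters=[0,1,0,0,0,0,0,0,0,1,1,0,0,1,1,2,0,0,0,0,1,1,0,0,0,0,0,1,2,0,0,0,2,1,0,0,0,0]
Step 8: insert o at [10, 13, 20] -> counters=[0,1,0,0,0,0,0,0,0,1,2,0,0,2,1,2,0,0,0,0,2,1,0,0,0,0,0,1,2,0,0,0,2,1,0,0,0,0]
Step 9: delete fcd at [1, 14, 33] -> counters=[0,0,0,0,0,0,0,0,0,1,2,0,0,2,0,2,0,0,0,0,2,1,0,0,0,0,0,1,2,0,0,0,2,0,0,0,0,0]
Step 10: delete avt at [15, 28, 32] -> counters=[0,0,0,0,0,0,0,0,0,1,2,0,0,2,0,1,0,0,0,0,2,1,0,0,0,0,0,1,1,0,0,0,1,0,0,0,0,0]
Step 11: delete o at [10, 13, 20] -> counters=[0,0,0,0,0,0,0,0,0,1,1,0,0,1,0,1,0,0,0,0,1,1,0,0,0,0,0,1,1,0,0,0,1,0,0,0,0,0]
Step 12: insert o at [10, 13, 20] -> counters=[0,0,0,0,0,0,0,0,0,1,2,0,0,2,0,1,0,0,0,0,2,1,0,0,0,0,0,1,1,0,0,0,1,0,0,0,0,0]
Final counters=[0,0,0,0,0,0,0,0,0,1,2,0,0,2,0,1,0,0,0,0,2,1,0,0,0,0,0,1,1,0,0,0,1,0,0,0,0,0] -> counters[1]=0

Answer: 0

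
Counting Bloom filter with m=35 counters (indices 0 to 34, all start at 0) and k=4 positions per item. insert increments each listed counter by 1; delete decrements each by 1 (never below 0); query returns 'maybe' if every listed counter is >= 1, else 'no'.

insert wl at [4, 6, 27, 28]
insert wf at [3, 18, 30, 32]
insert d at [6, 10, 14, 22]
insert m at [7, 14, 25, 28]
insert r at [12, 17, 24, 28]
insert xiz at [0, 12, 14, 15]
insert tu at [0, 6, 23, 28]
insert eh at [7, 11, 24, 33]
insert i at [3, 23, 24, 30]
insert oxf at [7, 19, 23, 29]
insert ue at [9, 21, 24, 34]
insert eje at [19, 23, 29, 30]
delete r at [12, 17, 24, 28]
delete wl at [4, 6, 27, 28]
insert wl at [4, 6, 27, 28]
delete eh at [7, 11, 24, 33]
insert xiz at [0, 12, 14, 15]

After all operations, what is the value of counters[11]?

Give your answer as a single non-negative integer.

Step 1: insert wl at [4, 6, 27, 28] -> counters=[0,0,0,0,1,0,1,0,0,0,0,0,0,0,0,0,0,0,0,0,0,0,0,0,0,0,0,1,1,0,0,0,0,0,0]
Step 2: insert wf at [3, 18, 30, 32] -> counters=[0,0,0,1,1,0,1,0,0,0,0,0,0,0,0,0,0,0,1,0,0,0,0,0,0,0,0,1,1,0,1,0,1,0,0]
Step 3: insert d at [6, 10, 14, 22] -> counters=[0,0,0,1,1,0,2,0,0,0,1,0,0,0,1,0,0,0,1,0,0,0,1,0,0,0,0,1,1,0,1,0,1,0,0]
Step 4: insert m at [7, 14, 25, 28] -> counters=[0,0,0,1,1,0,2,1,0,0,1,0,0,0,2,0,0,0,1,0,0,0,1,0,0,1,0,1,2,0,1,0,1,0,0]
Step 5: insert r at [12, 17, 24, 28] -> counters=[0,0,0,1,1,0,2,1,0,0,1,0,1,0,2,0,0,1,1,0,0,0,1,0,1,1,0,1,3,0,1,0,1,0,0]
Step 6: insert xiz at [0, 12, 14, 15] -> counters=[1,0,0,1,1,0,2,1,0,0,1,0,2,0,3,1,0,1,1,0,0,0,1,0,1,1,0,1,3,0,1,0,1,0,0]
Step 7: insert tu at [0, 6, 23, 28] -> counters=[2,0,0,1,1,0,3,1,0,0,1,0,2,0,3,1,0,1,1,0,0,0,1,1,1,1,0,1,4,0,1,0,1,0,0]
Step 8: insert eh at [7, 11, 24, 33] -> counters=[2,0,0,1,1,0,3,2,0,0,1,1,2,0,3,1,0,1,1,0,0,0,1,1,2,1,0,1,4,0,1,0,1,1,0]
Step 9: insert i at [3, 23, 24, 30] -> counters=[2,0,0,2,1,0,3,2,0,0,1,1,2,0,3,1,0,1,1,0,0,0,1,2,3,1,0,1,4,0,2,0,1,1,0]
Step 10: insert oxf at [7, 19, 23, 29] -> counters=[2,0,0,2,1,0,3,3,0,0,1,1,2,0,3,1,0,1,1,1,0,0,1,3,3,1,0,1,4,1,2,0,1,1,0]
Step 11: insert ue at [9, 21, 24, 34] -> counters=[2,0,0,2,1,0,3,3,0,1,1,1,2,0,3,1,0,1,1,1,0,1,1,3,4,1,0,1,4,1,2,0,1,1,1]
Step 12: insert eje at [19, 23, 29, 30] -> counters=[2,0,0,2,1,0,3,3,0,1,1,1,2,0,3,1,0,1,1,2,0,1,1,4,4,1,0,1,4,2,3,0,1,1,1]
Step 13: delete r at [12, 17, 24, 28] -> counters=[2,0,0,2,1,0,3,3,0,1,1,1,1,0,3,1,0,0,1,2,0,1,1,4,3,1,0,1,3,2,3,0,1,1,1]
Step 14: delete wl at [4, 6, 27, 28] -> counters=[2,0,0,2,0,0,2,3,0,1,1,1,1,0,3,1,0,0,1,2,0,1,1,4,3,1,0,0,2,2,3,0,1,1,1]
Step 15: insert wl at [4, 6, 27, 28] -> counters=[2,0,0,2,1,0,3,3,0,1,1,1,1,0,3,1,0,0,1,2,0,1,1,4,3,1,0,1,3,2,3,0,1,1,1]
Step 16: delete eh at [7, 11, 24, 33] -> counters=[2,0,0,2,1,0,3,2,0,1,1,0,1,0,3,1,0,0,1,2,0,1,1,4,2,1,0,1,3,2,3,0,1,0,1]
Step 17: insert xiz at [0, 12, 14, 15] -> counters=[3,0,0,2,1,0,3,2,0,1,1,0,2,0,4,2,0,0,1,2,0,1,1,4,2,1,0,1,3,2,3,0,1,0,1]
Final counters=[3,0,0,2,1,0,3,2,0,1,1,0,2,0,4,2,0,0,1,2,0,1,1,4,2,1,0,1,3,2,3,0,1,0,1] -> counters[11]=0

Answer: 0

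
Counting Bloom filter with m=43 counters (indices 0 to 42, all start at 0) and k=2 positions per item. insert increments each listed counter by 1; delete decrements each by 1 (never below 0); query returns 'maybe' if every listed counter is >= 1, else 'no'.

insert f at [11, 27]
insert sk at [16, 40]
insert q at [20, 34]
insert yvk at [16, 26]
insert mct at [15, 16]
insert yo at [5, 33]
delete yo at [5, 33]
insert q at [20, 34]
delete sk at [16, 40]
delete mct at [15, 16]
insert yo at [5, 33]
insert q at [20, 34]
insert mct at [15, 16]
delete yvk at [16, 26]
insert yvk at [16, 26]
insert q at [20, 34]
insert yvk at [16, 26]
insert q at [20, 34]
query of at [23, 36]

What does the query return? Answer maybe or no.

Answer: no

Derivation:
Step 1: insert f at [11, 27] -> counters=[0,0,0,0,0,0,0,0,0,0,0,1,0,0,0,0,0,0,0,0,0,0,0,0,0,0,0,1,0,0,0,0,0,0,0,0,0,0,0,0,0,0,0]
Step 2: insert sk at [16, 40] -> counters=[0,0,0,0,0,0,0,0,0,0,0,1,0,0,0,0,1,0,0,0,0,0,0,0,0,0,0,1,0,0,0,0,0,0,0,0,0,0,0,0,1,0,0]
Step 3: insert q at [20, 34] -> counters=[0,0,0,0,0,0,0,0,0,0,0,1,0,0,0,0,1,0,0,0,1,0,0,0,0,0,0,1,0,0,0,0,0,0,1,0,0,0,0,0,1,0,0]
Step 4: insert yvk at [16, 26] -> counters=[0,0,0,0,0,0,0,0,0,0,0,1,0,0,0,0,2,0,0,0,1,0,0,0,0,0,1,1,0,0,0,0,0,0,1,0,0,0,0,0,1,0,0]
Step 5: insert mct at [15, 16] -> counters=[0,0,0,0,0,0,0,0,0,0,0,1,0,0,0,1,3,0,0,0,1,0,0,0,0,0,1,1,0,0,0,0,0,0,1,0,0,0,0,0,1,0,0]
Step 6: insert yo at [5, 33] -> counters=[0,0,0,0,0,1,0,0,0,0,0,1,0,0,0,1,3,0,0,0,1,0,0,0,0,0,1,1,0,0,0,0,0,1,1,0,0,0,0,0,1,0,0]
Step 7: delete yo at [5, 33] -> counters=[0,0,0,0,0,0,0,0,0,0,0,1,0,0,0,1,3,0,0,0,1,0,0,0,0,0,1,1,0,0,0,0,0,0,1,0,0,0,0,0,1,0,0]
Step 8: insert q at [20, 34] -> counters=[0,0,0,0,0,0,0,0,0,0,0,1,0,0,0,1,3,0,0,0,2,0,0,0,0,0,1,1,0,0,0,0,0,0,2,0,0,0,0,0,1,0,0]
Step 9: delete sk at [16, 40] -> counters=[0,0,0,0,0,0,0,0,0,0,0,1,0,0,0,1,2,0,0,0,2,0,0,0,0,0,1,1,0,0,0,0,0,0,2,0,0,0,0,0,0,0,0]
Step 10: delete mct at [15, 16] -> counters=[0,0,0,0,0,0,0,0,0,0,0,1,0,0,0,0,1,0,0,0,2,0,0,0,0,0,1,1,0,0,0,0,0,0,2,0,0,0,0,0,0,0,0]
Step 11: insert yo at [5, 33] -> counters=[0,0,0,0,0,1,0,0,0,0,0,1,0,0,0,0,1,0,0,0,2,0,0,0,0,0,1,1,0,0,0,0,0,1,2,0,0,0,0,0,0,0,0]
Step 12: insert q at [20, 34] -> counters=[0,0,0,0,0,1,0,0,0,0,0,1,0,0,0,0,1,0,0,0,3,0,0,0,0,0,1,1,0,0,0,0,0,1,3,0,0,0,0,0,0,0,0]
Step 13: insert mct at [15, 16] -> counters=[0,0,0,0,0,1,0,0,0,0,0,1,0,0,0,1,2,0,0,0,3,0,0,0,0,0,1,1,0,0,0,0,0,1,3,0,0,0,0,0,0,0,0]
Step 14: delete yvk at [16, 26] -> counters=[0,0,0,0,0,1,0,0,0,0,0,1,0,0,0,1,1,0,0,0,3,0,0,0,0,0,0,1,0,0,0,0,0,1,3,0,0,0,0,0,0,0,0]
Step 15: insert yvk at [16, 26] -> counters=[0,0,0,0,0,1,0,0,0,0,0,1,0,0,0,1,2,0,0,0,3,0,0,0,0,0,1,1,0,0,0,0,0,1,3,0,0,0,0,0,0,0,0]
Step 16: insert q at [20, 34] -> counters=[0,0,0,0,0,1,0,0,0,0,0,1,0,0,0,1,2,0,0,0,4,0,0,0,0,0,1,1,0,0,0,0,0,1,4,0,0,0,0,0,0,0,0]
Step 17: insert yvk at [16, 26] -> counters=[0,0,0,0,0,1,0,0,0,0,0,1,0,0,0,1,3,0,0,0,4,0,0,0,0,0,2,1,0,0,0,0,0,1,4,0,0,0,0,0,0,0,0]
Step 18: insert q at [20, 34] -> counters=[0,0,0,0,0,1,0,0,0,0,0,1,0,0,0,1,3,0,0,0,5,0,0,0,0,0,2,1,0,0,0,0,0,1,5,0,0,0,0,0,0,0,0]
Query of: check counters[23]=0 counters[36]=0 -> no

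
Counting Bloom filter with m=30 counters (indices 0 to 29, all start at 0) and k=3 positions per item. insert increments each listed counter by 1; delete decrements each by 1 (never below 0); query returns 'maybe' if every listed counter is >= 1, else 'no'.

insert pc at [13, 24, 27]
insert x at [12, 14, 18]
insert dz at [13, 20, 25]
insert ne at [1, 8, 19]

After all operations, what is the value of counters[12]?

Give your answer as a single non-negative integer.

Step 1: insert pc at [13, 24, 27] -> counters=[0,0,0,0,0,0,0,0,0,0,0,0,0,1,0,0,0,0,0,0,0,0,0,0,1,0,0,1,0,0]
Step 2: insert x at [12, 14, 18] -> counters=[0,0,0,0,0,0,0,0,0,0,0,0,1,1,1,0,0,0,1,0,0,0,0,0,1,0,0,1,0,0]
Step 3: insert dz at [13, 20, 25] -> counters=[0,0,0,0,0,0,0,0,0,0,0,0,1,2,1,0,0,0,1,0,1,0,0,0,1,1,0,1,0,0]
Step 4: insert ne at [1, 8, 19] -> counters=[0,1,0,0,0,0,0,0,1,0,0,0,1,2,1,0,0,0,1,1,1,0,0,0,1,1,0,1,0,0]
Final counters=[0,1,0,0,0,0,0,0,1,0,0,0,1,2,1,0,0,0,1,1,1,0,0,0,1,1,0,1,0,0] -> counters[12]=1

Answer: 1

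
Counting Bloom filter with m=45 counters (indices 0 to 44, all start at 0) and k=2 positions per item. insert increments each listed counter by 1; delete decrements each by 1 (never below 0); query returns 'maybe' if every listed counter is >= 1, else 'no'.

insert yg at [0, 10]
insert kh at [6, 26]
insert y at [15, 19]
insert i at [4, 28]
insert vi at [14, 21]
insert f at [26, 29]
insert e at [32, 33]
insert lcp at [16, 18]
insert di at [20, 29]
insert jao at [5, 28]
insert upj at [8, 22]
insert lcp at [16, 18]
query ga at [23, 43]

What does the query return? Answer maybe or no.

Step 1: insert yg at [0, 10] -> counters=[1,0,0,0,0,0,0,0,0,0,1,0,0,0,0,0,0,0,0,0,0,0,0,0,0,0,0,0,0,0,0,0,0,0,0,0,0,0,0,0,0,0,0,0,0]
Step 2: insert kh at [6, 26] -> counters=[1,0,0,0,0,0,1,0,0,0,1,0,0,0,0,0,0,0,0,0,0,0,0,0,0,0,1,0,0,0,0,0,0,0,0,0,0,0,0,0,0,0,0,0,0]
Step 3: insert y at [15, 19] -> counters=[1,0,0,0,0,0,1,0,0,0,1,0,0,0,0,1,0,0,0,1,0,0,0,0,0,0,1,0,0,0,0,0,0,0,0,0,0,0,0,0,0,0,0,0,0]
Step 4: insert i at [4, 28] -> counters=[1,0,0,0,1,0,1,0,0,0,1,0,0,0,0,1,0,0,0,1,0,0,0,0,0,0,1,0,1,0,0,0,0,0,0,0,0,0,0,0,0,0,0,0,0]
Step 5: insert vi at [14, 21] -> counters=[1,0,0,0,1,0,1,0,0,0,1,0,0,0,1,1,0,0,0,1,0,1,0,0,0,0,1,0,1,0,0,0,0,0,0,0,0,0,0,0,0,0,0,0,0]
Step 6: insert f at [26, 29] -> counters=[1,0,0,0,1,0,1,0,0,0,1,0,0,0,1,1,0,0,0,1,0,1,0,0,0,0,2,0,1,1,0,0,0,0,0,0,0,0,0,0,0,0,0,0,0]
Step 7: insert e at [32, 33] -> counters=[1,0,0,0,1,0,1,0,0,0,1,0,0,0,1,1,0,0,0,1,0,1,0,0,0,0,2,0,1,1,0,0,1,1,0,0,0,0,0,0,0,0,0,0,0]
Step 8: insert lcp at [16, 18] -> counters=[1,0,0,0,1,0,1,0,0,0,1,0,0,0,1,1,1,0,1,1,0,1,0,0,0,0,2,0,1,1,0,0,1,1,0,0,0,0,0,0,0,0,0,0,0]
Step 9: insert di at [20, 29] -> counters=[1,0,0,0,1,0,1,0,0,0,1,0,0,0,1,1,1,0,1,1,1,1,0,0,0,0,2,0,1,2,0,0,1,1,0,0,0,0,0,0,0,0,0,0,0]
Step 10: insert jao at [5, 28] -> counters=[1,0,0,0,1,1,1,0,0,0,1,0,0,0,1,1,1,0,1,1,1,1,0,0,0,0,2,0,2,2,0,0,1,1,0,0,0,0,0,0,0,0,0,0,0]
Step 11: insert upj at [8, 22] -> counters=[1,0,0,0,1,1,1,0,1,0,1,0,0,0,1,1,1,0,1,1,1,1,1,0,0,0,2,0,2,2,0,0,1,1,0,0,0,0,0,0,0,0,0,0,0]
Step 12: insert lcp at [16, 18] -> counters=[1,0,0,0,1,1,1,0,1,0,1,0,0,0,1,1,2,0,2,1,1,1,1,0,0,0,2,0,2,2,0,0,1,1,0,0,0,0,0,0,0,0,0,0,0]
Query ga: check counters[23]=0 counters[43]=0 -> no

Answer: no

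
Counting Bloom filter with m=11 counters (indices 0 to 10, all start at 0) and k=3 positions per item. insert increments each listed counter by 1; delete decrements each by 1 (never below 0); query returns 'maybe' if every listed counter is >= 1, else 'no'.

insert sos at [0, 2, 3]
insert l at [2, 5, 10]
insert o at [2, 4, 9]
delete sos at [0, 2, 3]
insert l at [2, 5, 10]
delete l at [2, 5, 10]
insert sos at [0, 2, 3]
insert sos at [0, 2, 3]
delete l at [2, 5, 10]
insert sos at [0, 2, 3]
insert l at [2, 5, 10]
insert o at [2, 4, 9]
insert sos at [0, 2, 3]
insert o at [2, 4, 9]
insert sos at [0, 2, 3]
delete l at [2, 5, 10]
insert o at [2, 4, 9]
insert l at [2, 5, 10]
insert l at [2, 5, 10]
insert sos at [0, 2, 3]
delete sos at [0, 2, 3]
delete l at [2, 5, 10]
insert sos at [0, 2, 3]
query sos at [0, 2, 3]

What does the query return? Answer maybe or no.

Step 1: insert sos at [0, 2, 3] -> counters=[1,0,1,1,0,0,0,0,0,0,0]
Step 2: insert l at [2, 5, 10] -> counters=[1,0,2,1,0,1,0,0,0,0,1]
Step 3: insert o at [2, 4, 9] -> counters=[1,0,3,1,1,1,0,0,0,1,1]
Step 4: delete sos at [0, 2, 3] -> counters=[0,0,2,0,1,1,0,0,0,1,1]
Step 5: insert l at [2, 5, 10] -> counters=[0,0,3,0,1,2,0,0,0,1,2]
Step 6: delete l at [2, 5, 10] -> counters=[0,0,2,0,1,1,0,0,0,1,1]
Step 7: insert sos at [0, 2, 3] -> counters=[1,0,3,1,1,1,0,0,0,1,1]
Step 8: insert sos at [0, 2, 3] -> counters=[2,0,4,2,1,1,0,0,0,1,1]
Step 9: delete l at [2, 5, 10] -> counters=[2,0,3,2,1,0,0,0,0,1,0]
Step 10: insert sos at [0, 2, 3] -> counters=[3,0,4,3,1,0,0,0,0,1,0]
Step 11: insert l at [2, 5, 10] -> counters=[3,0,5,3,1,1,0,0,0,1,1]
Step 12: insert o at [2, 4, 9] -> counters=[3,0,6,3,2,1,0,0,0,2,1]
Step 13: insert sos at [0, 2, 3] -> counters=[4,0,7,4,2,1,0,0,0,2,1]
Step 14: insert o at [2, 4, 9] -> counters=[4,0,8,4,3,1,0,0,0,3,1]
Step 15: insert sos at [0, 2, 3] -> counters=[5,0,9,5,3,1,0,0,0,3,1]
Step 16: delete l at [2, 5, 10] -> counters=[5,0,8,5,3,0,0,0,0,3,0]
Step 17: insert o at [2, 4, 9] -> counters=[5,0,9,5,4,0,0,0,0,4,0]
Step 18: insert l at [2, 5, 10] -> counters=[5,0,10,5,4,1,0,0,0,4,1]
Step 19: insert l at [2, 5, 10] -> counters=[5,0,11,5,4,2,0,0,0,4,2]
Step 20: insert sos at [0, 2, 3] -> counters=[6,0,12,6,4,2,0,0,0,4,2]
Step 21: delete sos at [0, 2, 3] -> counters=[5,0,11,5,4,2,0,0,0,4,2]
Step 22: delete l at [2, 5, 10] -> counters=[5,0,10,5,4,1,0,0,0,4,1]
Step 23: insert sos at [0, 2, 3] -> counters=[6,0,11,6,4,1,0,0,0,4,1]
Query sos: check counters[0]=6 counters[2]=11 counters[3]=6 -> maybe

Answer: maybe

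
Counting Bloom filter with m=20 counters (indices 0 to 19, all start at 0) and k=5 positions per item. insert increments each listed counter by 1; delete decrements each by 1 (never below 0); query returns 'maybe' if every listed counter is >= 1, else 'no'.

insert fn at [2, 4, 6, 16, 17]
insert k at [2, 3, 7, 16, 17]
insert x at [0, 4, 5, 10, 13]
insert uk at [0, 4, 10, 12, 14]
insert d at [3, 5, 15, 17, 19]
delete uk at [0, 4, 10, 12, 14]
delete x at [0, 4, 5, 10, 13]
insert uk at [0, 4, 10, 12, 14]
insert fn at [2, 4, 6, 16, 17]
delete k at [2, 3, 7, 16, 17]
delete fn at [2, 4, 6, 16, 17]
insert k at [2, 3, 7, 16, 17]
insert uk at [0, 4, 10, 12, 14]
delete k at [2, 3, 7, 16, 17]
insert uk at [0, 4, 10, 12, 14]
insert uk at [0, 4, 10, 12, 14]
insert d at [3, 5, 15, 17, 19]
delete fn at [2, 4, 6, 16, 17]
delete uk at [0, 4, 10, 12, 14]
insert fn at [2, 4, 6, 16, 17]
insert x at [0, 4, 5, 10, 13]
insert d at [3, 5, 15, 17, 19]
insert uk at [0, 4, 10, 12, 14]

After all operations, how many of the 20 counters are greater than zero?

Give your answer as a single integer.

Answer: 14

Derivation:
Step 1: insert fn at [2, 4, 6, 16, 17] -> counters=[0,0,1,0,1,0,1,0,0,0,0,0,0,0,0,0,1,1,0,0]
Step 2: insert k at [2, 3, 7, 16, 17] -> counters=[0,0,2,1,1,0,1,1,0,0,0,0,0,0,0,0,2,2,0,0]
Step 3: insert x at [0, 4, 5, 10, 13] -> counters=[1,0,2,1,2,1,1,1,0,0,1,0,0,1,0,0,2,2,0,0]
Step 4: insert uk at [0, 4, 10, 12, 14] -> counters=[2,0,2,1,3,1,1,1,0,0,2,0,1,1,1,0,2,2,0,0]
Step 5: insert d at [3, 5, 15, 17, 19] -> counters=[2,0,2,2,3,2,1,1,0,0,2,0,1,1,1,1,2,3,0,1]
Step 6: delete uk at [0, 4, 10, 12, 14] -> counters=[1,0,2,2,2,2,1,1,0,0,1,0,0,1,0,1,2,3,0,1]
Step 7: delete x at [0, 4, 5, 10, 13] -> counters=[0,0,2,2,1,1,1,1,0,0,0,0,0,0,0,1,2,3,0,1]
Step 8: insert uk at [0, 4, 10, 12, 14] -> counters=[1,0,2,2,2,1,1,1,0,0,1,0,1,0,1,1,2,3,0,1]
Step 9: insert fn at [2, 4, 6, 16, 17] -> counters=[1,0,3,2,3,1,2,1,0,0,1,0,1,0,1,1,3,4,0,1]
Step 10: delete k at [2, 3, 7, 16, 17] -> counters=[1,0,2,1,3,1,2,0,0,0,1,0,1,0,1,1,2,3,0,1]
Step 11: delete fn at [2, 4, 6, 16, 17] -> counters=[1,0,1,1,2,1,1,0,0,0,1,0,1,0,1,1,1,2,0,1]
Step 12: insert k at [2, 3, 7, 16, 17] -> counters=[1,0,2,2,2,1,1,1,0,0,1,0,1,0,1,1,2,3,0,1]
Step 13: insert uk at [0, 4, 10, 12, 14] -> counters=[2,0,2,2,3,1,1,1,0,0,2,0,2,0,2,1,2,3,0,1]
Step 14: delete k at [2, 3, 7, 16, 17] -> counters=[2,0,1,1,3,1,1,0,0,0,2,0,2,0,2,1,1,2,0,1]
Step 15: insert uk at [0, 4, 10, 12, 14] -> counters=[3,0,1,1,4,1,1,0,0,0,3,0,3,0,3,1,1,2,0,1]
Step 16: insert uk at [0, 4, 10, 12, 14] -> counters=[4,0,1,1,5,1,1,0,0,0,4,0,4,0,4,1,1,2,0,1]
Step 17: insert d at [3, 5, 15, 17, 19] -> counters=[4,0,1,2,5,2,1,0,0,0,4,0,4,0,4,2,1,3,0,2]
Step 18: delete fn at [2, 4, 6, 16, 17] -> counters=[4,0,0,2,4,2,0,0,0,0,4,0,4,0,4,2,0,2,0,2]
Step 19: delete uk at [0, 4, 10, 12, 14] -> counters=[3,0,0,2,3,2,0,0,0,0,3,0,3,0,3,2,0,2,0,2]
Step 20: insert fn at [2, 4, 6, 16, 17] -> counters=[3,0,1,2,4,2,1,0,0,0,3,0,3,0,3,2,1,3,0,2]
Step 21: insert x at [0, 4, 5, 10, 13] -> counters=[4,0,1,2,5,3,1,0,0,0,4,0,3,1,3,2,1,3,0,2]
Step 22: insert d at [3, 5, 15, 17, 19] -> counters=[4,0,1,3,5,4,1,0,0,0,4,0,3,1,3,3,1,4,0,3]
Step 23: insert uk at [0, 4, 10, 12, 14] -> counters=[5,0,1,3,6,4,1,0,0,0,5,0,4,1,4,3,1,4,0,3]
Final counters=[5,0,1,3,6,4,1,0,0,0,5,0,4,1,4,3,1,4,0,3] -> 14 nonzero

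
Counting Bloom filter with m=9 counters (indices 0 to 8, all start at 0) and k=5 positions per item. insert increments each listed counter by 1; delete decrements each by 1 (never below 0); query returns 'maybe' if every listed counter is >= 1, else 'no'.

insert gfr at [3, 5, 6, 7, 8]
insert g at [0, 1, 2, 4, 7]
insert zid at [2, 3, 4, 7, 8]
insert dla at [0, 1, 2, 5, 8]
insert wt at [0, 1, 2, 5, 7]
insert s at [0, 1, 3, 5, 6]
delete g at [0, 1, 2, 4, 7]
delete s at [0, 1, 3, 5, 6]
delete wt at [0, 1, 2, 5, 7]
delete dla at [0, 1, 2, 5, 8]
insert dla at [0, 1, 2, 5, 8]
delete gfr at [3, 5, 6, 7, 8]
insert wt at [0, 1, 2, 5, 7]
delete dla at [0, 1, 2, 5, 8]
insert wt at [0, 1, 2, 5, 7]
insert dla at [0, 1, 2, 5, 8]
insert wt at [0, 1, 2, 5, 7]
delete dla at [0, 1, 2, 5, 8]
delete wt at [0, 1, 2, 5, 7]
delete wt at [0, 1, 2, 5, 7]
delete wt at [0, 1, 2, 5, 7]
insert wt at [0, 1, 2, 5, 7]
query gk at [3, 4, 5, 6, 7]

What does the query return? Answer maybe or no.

Answer: no

Derivation:
Step 1: insert gfr at [3, 5, 6, 7, 8] -> counters=[0,0,0,1,0,1,1,1,1]
Step 2: insert g at [0, 1, 2, 4, 7] -> counters=[1,1,1,1,1,1,1,2,1]
Step 3: insert zid at [2, 3, 4, 7, 8] -> counters=[1,1,2,2,2,1,1,3,2]
Step 4: insert dla at [0, 1, 2, 5, 8] -> counters=[2,2,3,2,2,2,1,3,3]
Step 5: insert wt at [0, 1, 2, 5, 7] -> counters=[3,3,4,2,2,3,1,4,3]
Step 6: insert s at [0, 1, 3, 5, 6] -> counters=[4,4,4,3,2,4,2,4,3]
Step 7: delete g at [0, 1, 2, 4, 7] -> counters=[3,3,3,3,1,4,2,3,3]
Step 8: delete s at [0, 1, 3, 5, 6] -> counters=[2,2,3,2,1,3,1,3,3]
Step 9: delete wt at [0, 1, 2, 5, 7] -> counters=[1,1,2,2,1,2,1,2,3]
Step 10: delete dla at [0, 1, 2, 5, 8] -> counters=[0,0,1,2,1,1,1,2,2]
Step 11: insert dla at [0, 1, 2, 5, 8] -> counters=[1,1,2,2,1,2,1,2,3]
Step 12: delete gfr at [3, 5, 6, 7, 8] -> counters=[1,1,2,1,1,1,0,1,2]
Step 13: insert wt at [0, 1, 2, 5, 7] -> counters=[2,2,3,1,1,2,0,2,2]
Step 14: delete dla at [0, 1, 2, 5, 8] -> counters=[1,1,2,1,1,1,0,2,1]
Step 15: insert wt at [0, 1, 2, 5, 7] -> counters=[2,2,3,1,1,2,0,3,1]
Step 16: insert dla at [0, 1, 2, 5, 8] -> counters=[3,3,4,1,1,3,0,3,2]
Step 17: insert wt at [0, 1, 2, 5, 7] -> counters=[4,4,5,1,1,4,0,4,2]
Step 18: delete dla at [0, 1, 2, 5, 8] -> counters=[3,3,4,1,1,3,0,4,1]
Step 19: delete wt at [0, 1, 2, 5, 7] -> counters=[2,2,3,1,1,2,0,3,1]
Step 20: delete wt at [0, 1, 2, 5, 7] -> counters=[1,1,2,1,1,1,0,2,1]
Step 21: delete wt at [0, 1, 2, 5, 7] -> counters=[0,0,1,1,1,0,0,1,1]
Step 22: insert wt at [0, 1, 2, 5, 7] -> counters=[1,1,2,1,1,1,0,2,1]
Query gk: check counters[3]=1 counters[4]=1 counters[5]=1 counters[6]=0 counters[7]=2 -> no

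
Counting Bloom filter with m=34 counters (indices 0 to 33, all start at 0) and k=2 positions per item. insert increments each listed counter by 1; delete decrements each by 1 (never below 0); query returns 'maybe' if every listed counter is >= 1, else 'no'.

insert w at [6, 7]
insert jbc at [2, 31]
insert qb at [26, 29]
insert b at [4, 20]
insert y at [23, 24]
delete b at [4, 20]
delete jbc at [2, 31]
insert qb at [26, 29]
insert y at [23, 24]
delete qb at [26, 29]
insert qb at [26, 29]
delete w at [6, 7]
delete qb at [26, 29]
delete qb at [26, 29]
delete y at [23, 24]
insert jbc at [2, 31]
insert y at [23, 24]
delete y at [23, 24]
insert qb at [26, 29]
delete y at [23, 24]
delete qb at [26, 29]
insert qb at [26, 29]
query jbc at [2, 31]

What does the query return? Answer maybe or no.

Answer: maybe

Derivation:
Step 1: insert w at [6, 7] -> counters=[0,0,0,0,0,0,1,1,0,0,0,0,0,0,0,0,0,0,0,0,0,0,0,0,0,0,0,0,0,0,0,0,0,0]
Step 2: insert jbc at [2, 31] -> counters=[0,0,1,0,0,0,1,1,0,0,0,0,0,0,0,0,0,0,0,0,0,0,0,0,0,0,0,0,0,0,0,1,0,0]
Step 3: insert qb at [26, 29] -> counters=[0,0,1,0,0,0,1,1,0,0,0,0,0,0,0,0,0,0,0,0,0,0,0,0,0,0,1,0,0,1,0,1,0,0]
Step 4: insert b at [4, 20] -> counters=[0,0,1,0,1,0,1,1,0,0,0,0,0,0,0,0,0,0,0,0,1,0,0,0,0,0,1,0,0,1,0,1,0,0]
Step 5: insert y at [23, 24] -> counters=[0,0,1,0,1,0,1,1,0,0,0,0,0,0,0,0,0,0,0,0,1,0,0,1,1,0,1,0,0,1,0,1,0,0]
Step 6: delete b at [4, 20] -> counters=[0,0,1,0,0,0,1,1,0,0,0,0,0,0,0,0,0,0,0,0,0,0,0,1,1,0,1,0,0,1,0,1,0,0]
Step 7: delete jbc at [2, 31] -> counters=[0,0,0,0,0,0,1,1,0,0,0,0,0,0,0,0,0,0,0,0,0,0,0,1,1,0,1,0,0,1,0,0,0,0]
Step 8: insert qb at [26, 29] -> counters=[0,0,0,0,0,0,1,1,0,0,0,0,0,0,0,0,0,0,0,0,0,0,0,1,1,0,2,0,0,2,0,0,0,0]
Step 9: insert y at [23, 24] -> counters=[0,0,0,0,0,0,1,1,0,0,0,0,0,0,0,0,0,0,0,0,0,0,0,2,2,0,2,0,0,2,0,0,0,0]
Step 10: delete qb at [26, 29] -> counters=[0,0,0,0,0,0,1,1,0,0,0,0,0,0,0,0,0,0,0,0,0,0,0,2,2,0,1,0,0,1,0,0,0,0]
Step 11: insert qb at [26, 29] -> counters=[0,0,0,0,0,0,1,1,0,0,0,0,0,0,0,0,0,0,0,0,0,0,0,2,2,0,2,0,0,2,0,0,0,0]
Step 12: delete w at [6, 7] -> counters=[0,0,0,0,0,0,0,0,0,0,0,0,0,0,0,0,0,0,0,0,0,0,0,2,2,0,2,0,0,2,0,0,0,0]
Step 13: delete qb at [26, 29] -> counters=[0,0,0,0,0,0,0,0,0,0,0,0,0,0,0,0,0,0,0,0,0,0,0,2,2,0,1,0,0,1,0,0,0,0]
Step 14: delete qb at [26, 29] -> counters=[0,0,0,0,0,0,0,0,0,0,0,0,0,0,0,0,0,0,0,0,0,0,0,2,2,0,0,0,0,0,0,0,0,0]
Step 15: delete y at [23, 24] -> counters=[0,0,0,0,0,0,0,0,0,0,0,0,0,0,0,0,0,0,0,0,0,0,0,1,1,0,0,0,0,0,0,0,0,0]
Step 16: insert jbc at [2, 31] -> counters=[0,0,1,0,0,0,0,0,0,0,0,0,0,0,0,0,0,0,0,0,0,0,0,1,1,0,0,0,0,0,0,1,0,0]
Step 17: insert y at [23, 24] -> counters=[0,0,1,0,0,0,0,0,0,0,0,0,0,0,0,0,0,0,0,0,0,0,0,2,2,0,0,0,0,0,0,1,0,0]
Step 18: delete y at [23, 24] -> counters=[0,0,1,0,0,0,0,0,0,0,0,0,0,0,0,0,0,0,0,0,0,0,0,1,1,0,0,0,0,0,0,1,0,0]
Step 19: insert qb at [26, 29] -> counters=[0,0,1,0,0,0,0,0,0,0,0,0,0,0,0,0,0,0,0,0,0,0,0,1,1,0,1,0,0,1,0,1,0,0]
Step 20: delete y at [23, 24] -> counters=[0,0,1,0,0,0,0,0,0,0,0,0,0,0,0,0,0,0,0,0,0,0,0,0,0,0,1,0,0,1,0,1,0,0]
Step 21: delete qb at [26, 29] -> counters=[0,0,1,0,0,0,0,0,0,0,0,0,0,0,0,0,0,0,0,0,0,0,0,0,0,0,0,0,0,0,0,1,0,0]
Step 22: insert qb at [26, 29] -> counters=[0,0,1,0,0,0,0,0,0,0,0,0,0,0,0,0,0,0,0,0,0,0,0,0,0,0,1,0,0,1,0,1,0,0]
Query jbc: check counters[2]=1 counters[31]=1 -> maybe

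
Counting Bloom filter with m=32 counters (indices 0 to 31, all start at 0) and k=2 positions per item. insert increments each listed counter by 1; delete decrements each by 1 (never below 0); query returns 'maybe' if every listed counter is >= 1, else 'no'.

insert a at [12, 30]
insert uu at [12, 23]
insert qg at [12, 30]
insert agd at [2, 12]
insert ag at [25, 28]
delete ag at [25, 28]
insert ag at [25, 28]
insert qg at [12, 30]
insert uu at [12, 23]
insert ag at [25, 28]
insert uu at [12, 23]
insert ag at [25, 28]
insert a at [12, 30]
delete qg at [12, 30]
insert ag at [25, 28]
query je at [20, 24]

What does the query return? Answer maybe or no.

Step 1: insert a at [12, 30] -> counters=[0,0,0,0,0,0,0,0,0,0,0,0,1,0,0,0,0,0,0,0,0,0,0,0,0,0,0,0,0,0,1,0]
Step 2: insert uu at [12, 23] -> counters=[0,0,0,0,0,0,0,0,0,0,0,0,2,0,0,0,0,0,0,0,0,0,0,1,0,0,0,0,0,0,1,0]
Step 3: insert qg at [12, 30] -> counters=[0,0,0,0,0,0,0,0,0,0,0,0,3,0,0,0,0,0,0,0,0,0,0,1,0,0,0,0,0,0,2,0]
Step 4: insert agd at [2, 12] -> counters=[0,0,1,0,0,0,0,0,0,0,0,0,4,0,0,0,0,0,0,0,0,0,0,1,0,0,0,0,0,0,2,0]
Step 5: insert ag at [25, 28] -> counters=[0,0,1,0,0,0,0,0,0,0,0,0,4,0,0,0,0,0,0,0,0,0,0,1,0,1,0,0,1,0,2,0]
Step 6: delete ag at [25, 28] -> counters=[0,0,1,0,0,0,0,0,0,0,0,0,4,0,0,0,0,0,0,0,0,0,0,1,0,0,0,0,0,0,2,0]
Step 7: insert ag at [25, 28] -> counters=[0,0,1,0,0,0,0,0,0,0,0,0,4,0,0,0,0,0,0,0,0,0,0,1,0,1,0,0,1,0,2,0]
Step 8: insert qg at [12, 30] -> counters=[0,0,1,0,0,0,0,0,0,0,0,0,5,0,0,0,0,0,0,0,0,0,0,1,0,1,0,0,1,0,3,0]
Step 9: insert uu at [12, 23] -> counters=[0,0,1,0,0,0,0,0,0,0,0,0,6,0,0,0,0,0,0,0,0,0,0,2,0,1,0,0,1,0,3,0]
Step 10: insert ag at [25, 28] -> counters=[0,0,1,0,0,0,0,0,0,0,0,0,6,0,0,0,0,0,0,0,0,0,0,2,0,2,0,0,2,0,3,0]
Step 11: insert uu at [12, 23] -> counters=[0,0,1,0,0,0,0,0,0,0,0,0,7,0,0,0,0,0,0,0,0,0,0,3,0,2,0,0,2,0,3,0]
Step 12: insert ag at [25, 28] -> counters=[0,0,1,0,0,0,0,0,0,0,0,0,7,0,0,0,0,0,0,0,0,0,0,3,0,3,0,0,3,0,3,0]
Step 13: insert a at [12, 30] -> counters=[0,0,1,0,0,0,0,0,0,0,0,0,8,0,0,0,0,0,0,0,0,0,0,3,0,3,0,0,3,0,4,0]
Step 14: delete qg at [12, 30] -> counters=[0,0,1,0,0,0,0,0,0,0,0,0,7,0,0,0,0,0,0,0,0,0,0,3,0,3,0,0,3,0,3,0]
Step 15: insert ag at [25, 28] -> counters=[0,0,1,0,0,0,0,0,0,0,0,0,7,0,0,0,0,0,0,0,0,0,0,3,0,4,0,0,4,0,3,0]
Query je: check counters[20]=0 counters[24]=0 -> no

Answer: no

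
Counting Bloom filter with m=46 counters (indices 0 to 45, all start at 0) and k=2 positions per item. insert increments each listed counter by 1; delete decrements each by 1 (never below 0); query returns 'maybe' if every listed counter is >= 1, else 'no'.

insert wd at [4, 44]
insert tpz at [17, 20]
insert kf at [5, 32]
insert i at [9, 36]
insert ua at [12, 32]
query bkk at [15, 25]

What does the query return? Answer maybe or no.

Step 1: insert wd at [4, 44] -> counters=[0,0,0,0,1,0,0,0,0,0,0,0,0,0,0,0,0,0,0,0,0,0,0,0,0,0,0,0,0,0,0,0,0,0,0,0,0,0,0,0,0,0,0,0,1,0]
Step 2: insert tpz at [17, 20] -> counters=[0,0,0,0,1,0,0,0,0,0,0,0,0,0,0,0,0,1,0,0,1,0,0,0,0,0,0,0,0,0,0,0,0,0,0,0,0,0,0,0,0,0,0,0,1,0]
Step 3: insert kf at [5, 32] -> counters=[0,0,0,0,1,1,0,0,0,0,0,0,0,0,0,0,0,1,0,0,1,0,0,0,0,0,0,0,0,0,0,0,1,0,0,0,0,0,0,0,0,0,0,0,1,0]
Step 4: insert i at [9, 36] -> counters=[0,0,0,0,1,1,0,0,0,1,0,0,0,0,0,0,0,1,0,0,1,0,0,0,0,0,0,0,0,0,0,0,1,0,0,0,1,0,0,0,0,0,0,0,1,0]
Step 5: insert ua at [12, 32] -> counters=[0,0,0,0,1,1,0,0,0,1,0,0,1,0,0,0,0,1,0,0,1,0,0,0,0,0,0,0,0,0,0,0,2,0,0,0,1,0,0,0,0,0,0,0,1,0]
Query bkk: check counters[15]=0 counters[25]=0 -> no

Answer: no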